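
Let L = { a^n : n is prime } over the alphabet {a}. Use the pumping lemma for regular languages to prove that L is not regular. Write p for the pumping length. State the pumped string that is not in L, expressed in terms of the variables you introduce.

Toward a contradiction, assume L is regular with pumping length p.
Let q be a prime with q ≥ p+2 (infinitely many primes exist), and take w = a^q ∈ L with |w| = q ≥ p.
Write w = xyz as guaranteed by the lemma, with |xy| ≤ p and y is nonempty.
Then y = a^k for some k with 1 ≤ k ≤ p.
Since 1 ≤ k ≤ p, |xz| = q-k. Pump with i = q+1: |xy^{q+1}z| = (q-k)+(q+1)k = q+qk = q(1+k), which is composite (both factors ≥ 2). So xy^{q+1}z = a^{q(1+k)} ∉ L.
Contradiction. Therefore L is not regular.

a^{q(1+k)}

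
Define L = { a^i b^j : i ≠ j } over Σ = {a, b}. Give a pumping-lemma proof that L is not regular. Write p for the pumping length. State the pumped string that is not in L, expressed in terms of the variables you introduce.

a^{p+p!} b^{p+p!}

Assume L is regular. Let p be the pumping length given by the pumping lemma.
Choose w = a^p b^{p+p!}. Since p ≠ p+p!, w ∈ L; and |w| ≥ p.
Write w = xyz as guaranteed by the lemma, with |xy| ≤ p and |y| ≥ 1.
Because |xy| ≤ p and w begins with p copies of a, we have y = a^k with 1 ≤ k ≤ p.
Since 1 ≤ k ≤ p, k divides p!; set t = 1 + p!/k. Then xy^t z has p + (p!/k)·k = p + p! copies of a. Now the a-count equals the b-count, so i ≠ j fails. So xy^t z = a^{p+p!} b^{p+p!} ∉ L.
This is a contradiction; hence L is not regular.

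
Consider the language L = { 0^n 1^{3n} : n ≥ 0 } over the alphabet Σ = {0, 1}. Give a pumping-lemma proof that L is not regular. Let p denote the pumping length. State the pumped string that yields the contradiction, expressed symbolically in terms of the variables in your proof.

Toward a contradiction, assume L is regular with pumping length p.
Choose w = 0^p 1^{3p}, which is in L with |w| = 4p ≥ p.
Write w = xyz as guaranteed by the lemma, with |xy| ≤ p and |y| > 0.
Because |xy| ≤ p and w begins with p copies of 0, we have y = 0^k with 1 ≤ k ≤ p.
Pump with i = 2: xy^2z = 0^{p+k} 1^{3p}. For this to lie in L we would need 3p = 3(p+k), which forces k = 0. But k ≥ 1, so xy^2z ∉ L.
Contradiction. Therefore L is not regular.

0^{p+k} 1^{3p}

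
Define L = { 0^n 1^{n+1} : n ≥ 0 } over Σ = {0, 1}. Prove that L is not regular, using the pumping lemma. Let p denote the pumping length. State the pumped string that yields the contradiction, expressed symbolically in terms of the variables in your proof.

Assume L is regular. Let p be the pumping length given by the pumping lemma.
Take w = 0^p 1^{p+1}. Then w ∈ L and |w| = 2p+1 ≥ p.
By the pumping lemma, w = xyz with |xy| ≤ p and y is nonempty.
The first p characters of w are 0's, so xy (and hence y) consists only of 0's. Write y = 0^k, 1 ≤ k ≤ p.
Pump with i = 2: xy^2z = 0^{p+k} 1^{p+1}. For this to lie in L we would need p+1 = (p+k)+1, which forces k = 0. But k ≥ 1, so xy^2z ∉ L.
Contradiction. Therefore L is not regular.

0^{p+k} 1^{p+1}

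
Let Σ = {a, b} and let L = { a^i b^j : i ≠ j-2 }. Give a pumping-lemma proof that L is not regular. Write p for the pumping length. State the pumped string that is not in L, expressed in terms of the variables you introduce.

Suppose for contradiction that L is regular, and let p be the pumping length.
Choose w = a^p b^{p+p!+2}. Since p ≠ (p+p!+2)-2 = p+p!, w ∈ L; and |w| ≥ p.
The pumping lemma gives a decomposition w = xyz where |xy| ≤ p and |y| ≥ 1.
Since the first p symbols of w are all a's and |xy| ≤ p, y lies entirely in the leading a-block: y = a^k for some k with 1 ≤ k ≤ p.
Since 1 ≤ k ≤ p, k divides p!; set t = 1 + p!/k. Then xy^t z has p + (p!/k)·k = p + p! copies of a. Now the a-count is p+p! and (b-count)-2 = (p+p!+2)-2 = p+p!, so i ≠ j-2 fails. So xy^t z = a^{p+p!} b^{p+p!+2} ∉ L.
This is a contradiction; hence L is not regular.

a^{p+p!} b^{p+p!+2}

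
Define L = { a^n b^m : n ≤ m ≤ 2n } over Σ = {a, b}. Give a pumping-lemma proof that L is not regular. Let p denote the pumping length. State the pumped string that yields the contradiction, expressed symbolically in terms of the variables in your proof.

Assume L is regular. Let p be the pumping length given by the pumping lemma.
Take w = a^p b^p ∈ L (since p ≤ p ≤ 2p), with |w| = 2p ≥ p.
By the pumping lemma, w = xyz with |xy| ≤ p and |y| ≥ 1.
The first p characters of w are a's, so xy (and hence y) consists only of a's. Write y = a^k, 1 ≤ k ≤ p.
Pump with i = 2: xy^2z = a^{p+k} b^p. Now n = p+k > p = m, so the condition n ≤ m fails. Thus xy^2z ∉ L.
This contradicts the pumping lemma, so L is not regular.

a^{p+k} b^p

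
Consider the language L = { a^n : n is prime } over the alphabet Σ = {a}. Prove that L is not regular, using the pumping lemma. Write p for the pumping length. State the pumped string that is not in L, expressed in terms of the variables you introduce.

Toward a contradiction, assume L is regular with pumping length p.
Let q be a prime with q ≥ p+2 (infinitely many primes exist), and take w = a^q ∈ L with |w| = q ≥ p.
Write w = xyz as guaranteed by the lemma, with |xy| ≤ p and |y| > 0.
Then y = a^k for some k with 1 ≤ k ≤ p.
Since 1 ≤ k ≤ p, |xz| = q-k. Pump with i = q+1: |xy^{q+1}z| = (q-k)+(q+1)k = q+qk = q(1+k), which is composite (both factors ≥ 2). So xy^{q+1}z = a^{q(1+k)} ∉ L.
This is a contradiction; hence L is not regular.

a^{q(1+k)}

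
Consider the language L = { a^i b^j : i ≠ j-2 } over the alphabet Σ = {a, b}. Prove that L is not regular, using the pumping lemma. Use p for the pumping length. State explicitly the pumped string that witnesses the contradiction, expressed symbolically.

Assume L is regular; let p be its pumping constant.
Choose w = a^p b^{p+p!+2}. Since p ≠ (p+p!+2)-2 = p+p!, w ∈ L; and |w| ≥ p.
Write w = xyz as guaranteed by the lemma, with |xy| ≤ p and y is nonempty.
Because |xy| ≤ p and w begins with p copies of a, we have y = a^k with 1 ≤ k ≤ p.
Since 1 ≤ k ≤ p, k divides p!; set t = 1 + p!/k. Then xy^t z has p + (p!/k)·k = p + p! copies of a. Now the a-count is p+p! and (b-count)-2 = (p+p!+2)-2 = p+p!, so i ≠ j-2 fails. So xy^t z = a^{p+p!} b^{p+p!+2} ∉ L.
Contradiction. Therefore L is not regular.

a^{p+p!} b^{p+p!+2}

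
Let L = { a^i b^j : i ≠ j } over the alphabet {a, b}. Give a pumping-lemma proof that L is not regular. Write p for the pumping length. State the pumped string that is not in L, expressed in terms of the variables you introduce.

Assume L is regular; let p be its pumping constant.
Choose w = a^p b^{p+p!}. Since p ≠ p+p!, w ∈ L; and |w| ≥ p.
By the pumping lemma, w = xyz with |xy| ≤ p and |y| ≥ 1.
The first p characters of w are a's, so xy (and hence y) consists only of a's. Write y = a^k, 1 ≤ k ≤ p.
Since 1 ≤ k ≤ p, k divides p!; set t = 1 + p!/k. Then xy^t z has p + (p!/k)·k = p + p! copies of a. Now the a-count equals the b-count, so i ≠ j fails. So xy^t z = a^{p+p!} b^{p+p!} ∉ L.
This contradicts the pumping lemma, so L is not regular.

a^{p+p!} b^{p+p!}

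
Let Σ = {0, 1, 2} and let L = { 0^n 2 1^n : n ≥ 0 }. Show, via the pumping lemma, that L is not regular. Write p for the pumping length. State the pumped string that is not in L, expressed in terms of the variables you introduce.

0^{p+k} 2 1^p

Assume L is regular; let p be its pumping constant.
Take w = 0^p 2 1^p ∈ L with |w| = 2p+1 ≥ p.
Write w = xyz as guaranteed by the lemma, with |xy| ≤ p and |y| ≥ 1.
The first p characters of w are 0's, so xy (and hence y) consists only of 0's. Write y = 0^k, 1 ≤ k ≤ p.
Pump with i = 2: xy^2z = 0^{p+k} 2 1^p, which would require p+k = p. But k ≥ 1, so xy^2z ∉ L.
Contradiction. Therefore L is not regular.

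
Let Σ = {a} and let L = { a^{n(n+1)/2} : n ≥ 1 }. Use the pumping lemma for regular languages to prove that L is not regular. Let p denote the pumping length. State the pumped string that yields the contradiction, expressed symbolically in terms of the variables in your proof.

a^{p(p+1)/2+k}

Toward a contradiction, assume L is regular with pumping length p.
Take w = a^{p(p+1)/2} ∈ L with |w| = p(p+1)/2 ≥ p.
The pumping lemma gives a decomposition w = xyz where |xy| ≤ p and y is nonempty.
Then y = a^k for some k with 1 ≤ k ≤ p.
Pump with i = 2: xy^2z = a^{p(p+1)/2+k}. Since 1 ≤ k ≤ p, p(p+1)/2 < p(p+1)/2+k ≤ p(p+1)/2+p < (p+1)(p+2)/2, so p(p+1)/2+k is strictly between consecutive triangular numbers. So xy^2z ∉ L.
This is a contradiction; hence L is not regular.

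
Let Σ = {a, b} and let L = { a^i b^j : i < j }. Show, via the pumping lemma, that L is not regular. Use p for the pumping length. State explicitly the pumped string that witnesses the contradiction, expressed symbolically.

a^{p+k} b^{p+1}

Suppose for contradiction that L is regular, and let p be the pumping length.
Choose w = a^p b^{p+1} ∈ L, with |w| = 2p+1 ≥ p.
The pumping lemma gives a decomposition w = xyz where |xy| ≤ p and |y| ≥ 1.
Because |xy| ≤ p and w begins with p copies of a, we have y = a^k with 1 ≤ k ≤ p.
Consider xy^2z = a^{p+k} b^{p+1}. Since k ≥ 1, the a-count p+k is at least p+1, so i < j fails; thus xy^2z ∉ L.
Contradiction. Therefore L is not regular.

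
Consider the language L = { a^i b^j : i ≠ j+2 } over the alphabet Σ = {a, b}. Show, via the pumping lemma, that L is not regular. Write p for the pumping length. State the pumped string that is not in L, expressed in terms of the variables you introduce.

Assume L is regular; let p be its pumping constant.
Choose w = a^p b^{p+p!-2}. Since p ≠ (p+p!-2)+2 = p+p!, w ∈ L; and |w| ≥ p.
By the pumping lemma, w = xyz with |xy| ≤ p and |y| ≥ 1.
Because |xy| ≤ p and w begins with p copies of a, we have y = a^k with 1 ≤ k ≤ p.
Since 1 ≤ k ≤ p, k divides p!; set t = 1 + p!/k. Then xy^t z has p + (p!/k)·k = p + p! copies of a. Now the a-count is p+p! and (b-count)+2 = (p+p!-2)+2 = p+p!, so i ≠ j+2 fails. So xy^t z = a^{p+p!} b^{p+p!-2} ∉ L.
Contradiction. Therefore L is not regular.

a^{p+p!} b^{p+p!-2}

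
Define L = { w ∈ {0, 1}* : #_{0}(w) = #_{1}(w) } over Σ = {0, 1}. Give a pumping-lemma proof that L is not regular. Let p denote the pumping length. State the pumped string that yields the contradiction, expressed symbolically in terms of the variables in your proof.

Suppose for contradiction that L is regular, and let p be the pumping length.
Choose w = 0^p 1^p ∈ L with |w| = 2p ≥ p.
The pumping lemma gives a decomposition w = xyz where |xy| ≤ p and y is nonempty.
The first p characters of w are 0's, so xy (and hence y) consists only of 0's. Write y = 0^k, 1 ≤ k ≤ p.
Pump with i = 2: xy^2z = 0^{p+k} 1^p has p+k occurrences of 0 but only p of 1. Since k ≥ 1 the counts differ, so xy^2z ∉ L.
This is a contradiction; hence L is not regular.

0^{p+k} 1^p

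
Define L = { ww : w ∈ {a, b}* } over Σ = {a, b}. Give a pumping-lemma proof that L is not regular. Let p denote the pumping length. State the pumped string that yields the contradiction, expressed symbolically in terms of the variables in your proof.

a^{p+k} b^p a^p b^p

Assume L is regular; let p be its pumping constant.
Take w = a^p b^p a^p b^p = uu where u = a^pb^p; then w ∈ L and |w| = 4p ≥ p.
Write w = xyz as guaranteed by the lemma, with |xy| ≤ p and |y| > 0.
Because |xy| ≤ p and w begins with p copies of a, we have y = a^k with 1 ≤ k ≤ p.
Pump with i = 2: xy^2z = a^{p+k} b^p a^p b^p, of length 4p+k. Suppose this equals vv. The string starts with a and ends with b, so v does too; thus the boundary between the two copies of v is a b→a transition. There is exactly one such transition, at position 2p+k, so |v| = 2p+k and |vv| = 4p+2k ≠ 4p+k since k ≥ 1. So xy^2z ∉ L.
This contradicts the pumping lemma, so L is not regular.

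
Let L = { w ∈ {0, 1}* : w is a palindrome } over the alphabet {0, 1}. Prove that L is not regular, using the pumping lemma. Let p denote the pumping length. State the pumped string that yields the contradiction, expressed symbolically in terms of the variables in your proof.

0^{p+k} 1 0^p

Assume L is regular. Let p be the pumping length given by the pumping lemma.
Take w = 0^p 1 0^p, a palindrome of length 2p+1 ≥ p.
Write w = xyz as guaranteed by the lemma, with |xy| ≤ p and y is nonempty.
Since the first p symbols of w are all 0's and |xy| ≤ p, y lies entirely in the leading 0-block: y = 0^k for some k with 1 ≤ k ≤ p.
Pump with i = 2: xy^2z = 0^{p+k} 1 0^p. Its reverse is 0^p 1 0^{p+k}, which differs from xy^2z since k ≥ 1. So xy^2z is not a palindrome and xy^2z ∉ L.
This is a contradiction; hence L is not regular.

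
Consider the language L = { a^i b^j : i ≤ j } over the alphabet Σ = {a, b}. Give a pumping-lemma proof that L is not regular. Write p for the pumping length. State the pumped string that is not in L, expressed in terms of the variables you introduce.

Assume L is regular; let p be its pumping constant.
Choose w = a^p b^p ∈ L, with |w| = 2p ≥ p.
By the pumping lemma, w = xyz with |xy| ≤ p and y is nonempty.
Because |xy| ≤ p and w begins with p copies of a, we have y = a^k with 1 ≤ k ≤ p.
Consider xy^2z = a^{p+k} b^p. Since k ≥ 1, the a-count p+k exceeds the b-count p, so i ≤ j fails; thus xy^2z ∉ L.
This is a contradiction; hence L is not regular.

a^{p+k} b^p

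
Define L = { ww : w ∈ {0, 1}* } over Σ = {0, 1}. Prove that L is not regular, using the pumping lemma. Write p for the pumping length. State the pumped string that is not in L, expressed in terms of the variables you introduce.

0^{p+k} 1^p 0^p 1^p

Toward a contradiction, assume L is regular with pumping length p.
Take w = 0^p 1^p 0^p 1^p = uu where u = 0^p1^p; then w ∈ L and |w| = 4p ≥ p.
Write w = xyz as guaranteed by the lemma, with |xy| ≤ p and |y| ≥ 1.
Because |xy| ≤ p and w begins with p copies of 0, we have y = 0^k with 1 ≤ k ≤ p.
Pump with i = 2: xy^2z = 0^{p+k} 1^p 0^p 1^p, of length 4p+k. Suppose this equals vv. The string starts with 0 and ends with 1, so v does too; thus the boundary between the two copies of v is a 1→0 transition. There is exactly one such transition, at position 2p+k, so |v| = 2p+k and |vv| = 4p+2k ≠ 4p+k since k ≥ 1. So xy^2z ∉ L.
This contradicts the pumping lemma, so L is not regular.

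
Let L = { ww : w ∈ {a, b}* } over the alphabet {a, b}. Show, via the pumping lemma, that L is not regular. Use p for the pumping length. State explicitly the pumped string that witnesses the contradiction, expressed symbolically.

a^{p+k} b^p a^p b^p

Toward a contradiction, assume L is regular with pumping length p.
Take w = a^p b^p a^p b^p = uu where u = a^pb^p; then w ∈ L and |w| = 4p ≥ p.
The pumping lemma gives a decomposition w = xyz where |xy| ≤ p and y is nonempty.
Since the first p symbols of w are all a's and |xy| ≤ p, y lies entirely in the leading a-block: y = a^k for some k with 1 ≤ k ≤ p.
Pump with i = 2: xy^2z = a^{p+k} b^p a^p b^p, of length 4p+k. Suppose this equals vv. The string starts with a and ends with b, so v does too; thus the boundary between the two copies of v is a b→a transition. There is exactly one such transition, at position 2p+k, so |v| = 2p+k and |vv| = 4p+2k ≠ 4p+k since k ≥ 1. So xy^2z ∉ L.
This is a contradiction; hence L is not regular.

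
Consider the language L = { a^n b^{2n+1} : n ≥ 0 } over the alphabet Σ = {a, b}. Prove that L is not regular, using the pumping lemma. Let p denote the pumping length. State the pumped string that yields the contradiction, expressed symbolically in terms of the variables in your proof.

a^{p+k} b^{2p+1}

Assume L is regular; let p be its pumping constant.
Let w = a^p b^{2p+1} ∈ L; note |w| = 3p+1 ≥ p.
By the pumping lemma, w = xyz with |xy| ≤ p and |y| ≥ 1.
Since the first p symbols of w are all a's and |xy| ≤ p, y lies entirely in the leading a-block: y = a^k for some k with 1 ≤ k ≤ p.
Pump with i = 2: xy^2z = a^{p+k} b^{2p+1}. For this to lie in L we would need 2p+1 = 2(p+k)+1, which forces k = 0. But k ≥ 1, so xy^2z ∉ L.
Contradiction. Therefore L is not regular.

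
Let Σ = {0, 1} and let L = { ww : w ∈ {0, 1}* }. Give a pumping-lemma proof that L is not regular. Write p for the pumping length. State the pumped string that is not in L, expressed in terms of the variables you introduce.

0^{p+k} 1^p 0^p 1^p

Assume L is regular. Let p be the pumping length given by the pumping lemma.
Take w = 0^p 1^p 0^p 1^p = uu where u = 0^p1^p; then w ∈ L and |w| = 4p ≥ p.
The pumping lemma gives a decomposition w = xyz where |xy| ≤ p and |y| ≥ 1.
The first p characters of w are 0's, so xy (and hence y) consists only of 0's. Write y = 0^k, 1 ≤ k ≤ p.
Pump with i = 2: xy^2z = 0^{p+k} 1^p 0^p 1^p, of length 4p+k. Suppose this equals vv. The string starts with 0 and ends with 1, so v does too; thus the boundary between the two copies of v is a 1→0 transition. There is exactly one such transition, at position 2p+k, so |v| = 2p+k and |vv| = 4p+2k ≠ 4p+k since k ≥ 1. So xy^2z ∉ L.
This is a contradiction; hence L is not regular.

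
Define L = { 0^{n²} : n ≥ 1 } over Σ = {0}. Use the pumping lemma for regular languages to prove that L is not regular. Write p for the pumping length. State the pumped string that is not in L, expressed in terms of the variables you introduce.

0^{p²+k}

Toward a contradiction, assume L is regular with pumping length p.
Take w = 0^{p²} ∈ L with |w| = p² ≥ p.
By the pumping lemma, w = xyz with |xy| ≤ p and |y| ≥ 1.
Then y = 0^k for some k with 1 ≤ k ≤ p.
Pump with i = 2: xy^2z = 0^{p²+k}. Since 1 ≤ k ≤ p, p² < p²+k ≤ p²+p < (p+1)², so p²+k lies strictly between consecutive squares and is not a perfect square. So xy^2z ∉ L.
Contradiction. Therefore L is not regular.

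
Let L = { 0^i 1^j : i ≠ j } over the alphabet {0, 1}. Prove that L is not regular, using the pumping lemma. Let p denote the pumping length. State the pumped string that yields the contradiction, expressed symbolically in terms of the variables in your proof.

0^{p+p!} 1^{p+p!}

Toward a contradiction, assume L is regular with pumping length p.
Choose w = 0^p 1^{p+p!}. Since p ≠ p+p!, w ∈ L; and |w| ≥ p.
The pumping lemma gives a decomposition w = xyz where |xy| ≤ p and |y| ≥ 1.
Because |xy| ≤ p and w begins with p copies of 0, we have y = 0^k with 1 ≤ k ≤ p.
Since 1 ≤ k ≤ p, k divides p!; set t = 1 + p!/k. Then xy^t z has p + (p!/k)·k = p + p! copies of 0. Now the 0-count equals the 1-count, so i ≠ j fails. So xy^t z = 0^{p+p!} 1^{p+p!} ∉ L.
Contradiction. Therefore L is not regular.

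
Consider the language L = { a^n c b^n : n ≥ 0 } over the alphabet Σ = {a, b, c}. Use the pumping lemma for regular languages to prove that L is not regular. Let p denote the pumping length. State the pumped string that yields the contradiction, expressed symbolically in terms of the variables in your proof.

Toward a contradiction, assume L is regular with pumping length p.
Take w = a^p c b^p ∈ L with |w| = 2p+1 ≥ p.
Write w = xyz as guaranteed by the lemma, with |xy| ≤ p and |y| > 0.
Because |xy| ≤ p and w begins with p copies of a, we have y = a^k with 1 ≤ k ≤ p.
Pump with i = 2: xy^2z = a^{p+k} c b^p, which would require p+k = p. But k ≥ 1, so xy^2z ∉ L.
Contradiction. Therefore L is not regular.

a^{p+k} c b^p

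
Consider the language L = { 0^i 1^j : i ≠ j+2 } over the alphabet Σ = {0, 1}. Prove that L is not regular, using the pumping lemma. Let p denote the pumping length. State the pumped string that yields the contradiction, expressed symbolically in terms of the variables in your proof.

Assume L is regular; let p be its pumping constant.
Choose w = 0^p 1^{p+p!-2}. Since p ≠ (p+p!-2)+2 = p+p!, w ∈ L; and |w| ≥ p.
By the pumping lemma, w = xyz with |xy| ≤ p and |y| > 0.
Since the first p symbols of w are all 0's and |xy| ≤ p, y lies entirely in the leading 0-block: y = 0^k for some k with 1 ≤ k ≤ p.
Since 1 ≤ k ≤ p, k divides p!; set t = 1 + p!/k. Then xy^t z has p + (p!/k)·k = p + p! copies of 0. Now the 0-count is p+p! and (1-count)+2 = (p+p!-2)+2 = p+p!, so i ≠ j+2 fails. So xy^t z = 0^{p+p!} 1^{p+p!-2} ∉ L.
This contradicts the pumping lemma, so L is not regular.

0^{p+p!} 1^{p+p!-2}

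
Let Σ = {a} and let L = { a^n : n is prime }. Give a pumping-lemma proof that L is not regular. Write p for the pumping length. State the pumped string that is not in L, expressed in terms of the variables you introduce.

a^{q(1+k)}

Suppose for contradiction that L is regular, and let p be the pumping length.
Let q be a prime with q ≥ p+2 (infinitely many primes exist), and take w = a^q ∈ L with |w| = q ≥ p.
The pumping lemma gives a decomposition w = xyz where |xy| ≤ p and y is nonempty.
Then y = a^k for some k with 1 ≤ k ≤ p.
Since 1 ≤ k ≤ p, |xz| = q-k. Pump with i = q+1: |xy^{q+1}z| = (q-k)+(q+1)k = q+qk = q(1+k), which is composite (both factors ≥ 2). So xy^{q+1}z = a^{q(1+k)} ∉ L.
This contradicts the pumping lemma, so L is not regular.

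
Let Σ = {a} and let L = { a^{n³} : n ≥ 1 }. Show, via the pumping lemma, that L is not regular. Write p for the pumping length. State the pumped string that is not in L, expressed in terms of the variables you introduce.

Toward a contradiction, assume L is regular with pumping length p.
Take w = a^{p³} ∈ L with |w| = p³ ≥ p.
By the pumping lemma, w = xyz with |xy| ≤ p and |y| > 0.
Then y = a^k for some k with 1 ≤ k ≤ p.
Pump with i = 2: xy^2z = a^{p³+k}. Since 1 ≤ k ≤ p, p³ < p³+k ≤ p³+p < p³+3p²+3p+1 = (p+1)³, so p³+k is not a perfect cube. So xy^2z ∉ L.
This contradicts the pumping lemma, so L is not regular.

a^{p³+k}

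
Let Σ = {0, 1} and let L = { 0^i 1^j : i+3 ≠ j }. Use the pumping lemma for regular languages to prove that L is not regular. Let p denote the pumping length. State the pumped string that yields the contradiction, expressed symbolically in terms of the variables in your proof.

0^{p+p!} 1^{p+p!+3}

Assume L is regular. Let p be the pumping length given by the pumping lemma.
Choose w = 0^p 1^{p+p!+3}. Since p ≠ (p+p!+3)-3 = p+p!, w ∈ L; and |w| ≥ p.
Write w = xyz as guaranteed by the lemma, with |xy| ≤ p and y is nonempty.
Because |xy| ≤ p and w begins with p copies of 0, we have y = 0^k with 1 ≤ k ≤ p.
Since 1 ≤ k ≤ p, k divides p!; set t = 1 + p!/k. Then xy^t z has p + (p!/k)·k = p + p! copies of 0. Now the 0-count is p+p! and (1-count)-3 = (p+p!+3)-3 = p+p!, so i+3 ≠ j fails. So xy^t z = 0^{p+p!} 1^{p+p!+3} ∉ L.
Contradiction. Therefore L is not regular.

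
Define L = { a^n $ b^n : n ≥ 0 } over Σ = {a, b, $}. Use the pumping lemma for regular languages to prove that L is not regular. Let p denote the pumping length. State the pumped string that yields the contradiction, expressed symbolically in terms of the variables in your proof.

Suppose for contradiction that L is regular, and let p be the pumping length.
Take w = a^p $ b^p ∈ L with |w| = 2p+1 ≥ p.
By the pumping lemma, w = xyz with |xy| ≤ p and |y| ≥ 1.
The first p characters of w are a's, so xy (and hence y) consists only of a's. Write y = a^k, 1 ≤ k ≤ p.
Pump with i = 2: xy^2z = a^{p+k} $ b^p, which would require p+k = p. But k ≥ 1, so xy^2z ∉ L.
This is a contradiction; hence L is not regular.

a^{p+k} $ b^p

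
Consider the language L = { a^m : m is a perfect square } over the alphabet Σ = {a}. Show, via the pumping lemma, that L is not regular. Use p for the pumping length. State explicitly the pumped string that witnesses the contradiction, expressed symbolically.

Assume L is regular; let p be its pumping constant.
Take w = a^{p²} ∈ L with |w| = p² ≥ p.
By the pumping lemma, w = xyz with |xy| ≤ p and y is nonempty.
Then y = a^k for some k with 1 ≤ k ≤ p.
Pump with i = 2: xy^2z = a^{p²+k}. Since 1 ≤ k ≤ p, p² < p²+k ≤ p²+p < (p+1)², so p²+k lies strictly between consecutive squares and is not a perfect square. So xy^2z ∉ L.
Contradiction. Therefore L is not regular.

a^{p²+k}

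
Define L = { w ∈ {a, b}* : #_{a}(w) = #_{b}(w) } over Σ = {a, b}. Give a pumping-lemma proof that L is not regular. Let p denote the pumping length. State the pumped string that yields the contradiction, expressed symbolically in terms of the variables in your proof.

a^{p+k} b^p

Suppose for contradiction that L is regular, and let p be the pumping length.
Choose w = a^p b^p ∈ L with |w| = 2p ≥ p.
Write w = xyz as guaranteed by the lemma, with |xy| ≤ p and y is nonempty.
Since the first p symbols of w are all a's and |xy| ≤ p, y lies entirely in the leading a-block: y = a^k for some k with 1 ≤ k ≤ p.
Pump with i = 2: xy^2z = a^{p+k} b^p has p+k occurrences of a but only p of b. Since k ≥ 1 the counts differ, so xy^2z ∉ L.
This contradicts the pumping lemma, so L is not regular.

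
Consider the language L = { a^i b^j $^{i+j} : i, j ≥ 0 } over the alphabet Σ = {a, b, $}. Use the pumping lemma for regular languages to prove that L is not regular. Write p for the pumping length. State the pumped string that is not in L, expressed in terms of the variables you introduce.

Suppose for contradiction that L is regular, and let p be the pumping length.
Take w = a^p b^p $^{2p} ∈ L (with i=j=p, i+j=2p), |w| = 4p ≥ p.
The pumping lemma gives a decomposition w = xyz where |xy| ≤ p and |y| ≥ 1.
Because |xy| ≤ p and w begins with p copies of a, we have y = a^k with 1 ≤ k ≤ p.
Consider xy^2z = a^{p+k} b^p $^{2p}. Now the a- and b-counts sum to 2p+k, but the $-count is 2p ≠ 2p+k. So xy^2z ∉ L.
Contradiction. Therefore L is not regular.

a^{p+k} b^p $^{2p}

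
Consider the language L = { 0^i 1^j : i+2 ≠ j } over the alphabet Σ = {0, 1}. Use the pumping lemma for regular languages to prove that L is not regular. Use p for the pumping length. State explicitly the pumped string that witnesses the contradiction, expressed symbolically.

Assume L is regular; let p be its pumping constant.
Choose w = 0^p 1^{p+p!+2}. Since p ≠ (p+p!+2)-2 = p+p!, w ∈ L; and |w| ≥ p.
By the pumping lemma, w = xyz with |xy| ≤ p and |y| > 0.
Since the first p symbols of w are all 0's and |xy| ≤ p, y lies entirely in the leading 0-block: y = 0^k for some k with 1 ≤ k ≤ p.
Since 1 ≤ k ≤ p, k divides p!; set t = 1 + p!/k. Then xy^t z has p + (p!/k)·k = p + p! copies of 0. Now the 0-count is p+p! and (1-count)-2 = (p+p!+2)-2 = p+p!, so i+2 ≠ j fails. So xy^t z = 0^{p+p!} 1^{p+p!+2} ∉ L.
Contradiction. Therefore L is not regular.

0^{p+p!} 1^{p+p!+2}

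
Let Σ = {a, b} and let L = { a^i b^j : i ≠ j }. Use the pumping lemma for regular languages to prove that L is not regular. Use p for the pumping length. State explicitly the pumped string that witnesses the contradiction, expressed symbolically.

Assume L is regular. Let p be the pumping length given by the pumping lemma.
Choose w = a^p b^{p+p!}. Since p ≠ p+p!, w ∈ L; and |w| ≥ p.
The pumping lemma gives a decomposition w = xyz where |xy| ≤ p and |y| ≥ 1.
Because |xy| ≤ p and w begins with p copies of a, we have y = a^k with 1 ≤ k ≤ p.
Since 1 ≤ k ≤ p, k divides p!; set t = 1 + p!/k. Then xy^t z has p + (p!/k)·k = p + p! copies of a. Now the a-count equals the b-count, so i ≠ j fails. So xy^t z = a^{p+p!} b^{p+p!} ∉ L.
This contradicts the pumping lemma, so L is not regular.

a^{p+p!} b^{p+p!}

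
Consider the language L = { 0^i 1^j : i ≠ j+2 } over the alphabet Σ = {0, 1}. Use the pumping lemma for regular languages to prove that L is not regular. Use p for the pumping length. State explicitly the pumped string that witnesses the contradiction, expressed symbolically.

Toward a contradiction, assume L is regular with pumping length p.
Choose w = 0^p 1^{p+p!-2}. Since p ≠ (p+p!-2)+2 = p+p!, w ∈ L; and |w| ≥ p.
By the pumping lemma, w = xyz with |xy| ≤ p and |y| ≥ 1.
Because |xy| ≤ p and w begins with p copies of 0, we have y = 0^k with 1 ≤ k ≤ p.
Since 1 ≤ k ≤ p, k divides p!; set t = 1 + p!/k. Then xy^t z has p + (p!/k)·k = p + p! copies of 0. Now the 0-count is p+p! and (1-count)+2 = (p+p!-2)+2 = p+p!, so i ≠ j+2 fails. So xy^t z = 0^{p+p!} 1^{p+p!-2} ∉ L.
This contradicts the pumping lemma, so L is not regular.

0^{p+p!} 1^{p+p!-2}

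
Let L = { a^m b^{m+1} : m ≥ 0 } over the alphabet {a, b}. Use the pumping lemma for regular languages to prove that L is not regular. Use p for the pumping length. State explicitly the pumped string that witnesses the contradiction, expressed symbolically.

Toward a contradiction, assume L is regular with pumping length p.
Take w = a^p b^{p+1}. Then w ∈ L and |w| = 2p+1 ≥ p.
The pumping lemma gives a decomposition w = xyz where |xy| ≤ p and |y| ≥ 1.
The first p characters of w are a's, so xy (and hence y) consists only of a's. Write y = a^k, 1 ≤ k ≤ p.
Pump with i = 2: xy^2z = a^{p+k} b^{p+1}. For this to lie in L we would need p+1 = (p+k)+1, which forces k = 0. But k ≥ 1, so xy^2z ∉ L.
Contradiction. Therefore L is not regular.

a^{p+k} b^{p+1}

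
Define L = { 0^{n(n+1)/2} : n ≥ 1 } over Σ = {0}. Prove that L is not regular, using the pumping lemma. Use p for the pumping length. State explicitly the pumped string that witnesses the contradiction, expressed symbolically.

0^{p(p+1)/2+k}

Toward a contradiction, assume L is regular with pumping length p.
Take w = 0^{p(p+1)/2} ∈ L with |w| = p(p+1)/2 ≥ p.
By the pumping lemma, w = xyz with |xy| ≤ p and |y| > 0.
Then y = 0^k for some k with 1 ≤ k ≤ p.
Pump with i = 2: xy^2z = 0^{p(p+1)/2+k}. Since 1 ≤ k ≤ p, p(p+1)/2 < p(p+1)/2+k ≤ p(p+1)/2+p < (p+1)(p+2)/2, so p(p+1)/2+k is strictly between consecutive triangular numbers. So xy^2z ∉ L.
Contradiction. Therefore L is not regular.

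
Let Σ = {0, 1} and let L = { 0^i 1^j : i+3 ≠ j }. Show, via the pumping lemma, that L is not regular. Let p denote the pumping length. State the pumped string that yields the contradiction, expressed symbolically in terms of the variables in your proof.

Toward a contradiction, assume L is regular with pumping length p.
Choose w = 0^p 1^{p+p!+3}. Since p ≠ (p+p!+3)-3 = p+p!, w ∈ L; and |w| ≥ p.
Write w = xyz as guaranteed by the lemma, with |xy| ≤ p and y is nonempty.
Because |xy| ≤ p and w begins with p copies of 0, we have y = 0^k with 1 ≤ k ≤ p.
Since 1 ≤ k ≤ p, k divides p!; set t = 1 + p!/k. Then xy^t z has p + (p!/k)·k = p + p! copies of 0. Now the 0-count is p+p! and (1-count)-3 = (p+p!+3)-3 = p+p!, so i+3 ≠ j fails. So xy^t z = 0^{p+p!} 1^{p+p!+3} ∉ L.
This is a contradiction; hence L is not regular.

0^{p+p!} 1^{p+p!+3}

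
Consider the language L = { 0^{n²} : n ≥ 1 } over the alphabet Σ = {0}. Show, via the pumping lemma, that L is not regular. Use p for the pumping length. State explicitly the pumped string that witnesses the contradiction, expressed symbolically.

Suppose for contradiction that L is regular, and let p be the pumping length.
Take w = 0^{p²} ∈ L with |w| = p² ≥ p.
The pumping lemma gives a decomposition w = xyz where |xy| ≤ p and |y| ≥ 1.
Then y = 0^k for some k with 1 ≤ k ≤ p.
Pump with i = 2: xy^2z = 0^{p²+k}. Since 1 ≤ k ≤ p, p² < p²+k ≤ p²+p < (p+1)², so p²+k lies strictly between consecutive squares and is not a perfect square. So xy^2z ∉ L.
Contradiction. Therefore L is not regular.

0^{p²+k}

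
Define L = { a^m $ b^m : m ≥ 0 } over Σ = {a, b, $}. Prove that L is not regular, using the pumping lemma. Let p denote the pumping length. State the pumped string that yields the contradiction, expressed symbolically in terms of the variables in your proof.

Toward a contradiction, assume L is regular with pumping length p.
Take w = a^p $ b^p ∈ L with |w| = 2p+1 ≥ p.
Write w = xyz as guaranteed by the lemma, with |xy| ≤ p and |y| > 0.
The first p characters of w are a's, so xy (and hence y) consists only of a's. Write y = a^k, 1 ≤ k ≤ p.
Pump with i = 2: xy^2z = a^{p+k} $ b^p, which would require p+k = p. But k ≥ 1, so xy^2z ∉ L.
This contradicts the pumping lemma, so L is not regular.

a^{p+k} $ b^p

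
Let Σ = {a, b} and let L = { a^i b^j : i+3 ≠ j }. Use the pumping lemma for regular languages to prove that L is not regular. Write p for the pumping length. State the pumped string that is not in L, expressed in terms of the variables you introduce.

Suppose for contradiction that L is regular, and let p be the pumping length.
Choose w = a^p b^{p+p!+3}. Since p ≠ (p+p!+3)-3 = p+p!, w ∈ L; and |w| ≥ p.
Write w = xyz as guaranteed by the lemma, with |xy| ≤ p and |y| ≥ 1.
The first p characters of w are a's, so xy (and hence y) consists only of a's. Write y = a^k, 1 ≤ k ≤ p.
Since 1 ≤ k ≤ p, k divides p!; set t = 1 + p!/k. Then xy^t z has p + (p!/k)·k = p + p! copies of a. Now the a-count is p+p! and (b-count)-3 = (p+p!+3)-3 = p+p!, so i+3 ≠ j fails. So xy^t z = a^{p+p!} b^{p+p!+3} ∉ L.
Contradiction. Therefore L is not regular.

a^{p+p!} b^{p+p!+3}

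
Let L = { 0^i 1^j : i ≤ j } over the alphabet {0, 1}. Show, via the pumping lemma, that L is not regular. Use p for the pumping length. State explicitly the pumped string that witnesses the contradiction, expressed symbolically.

0^{p+k} 1^p

Assume L is regular. Let p be the pumping length given by the pumping lemma.
Choose w = 0^p 1^p ∈ L, with |w| = 2p ≥ p.
The pumping lemma gives a decomposition w = xyz where |xy| ≤ p and |y| ≥ 1.
The first p characters of w are 0's, so xy (and hence y) consists only of 0's. Write y = 0^k, 1 ≤ k ≤ p.
Consider xy^2z = 0^{p+k} 1^p. Since k ≥ 1, the 0-count p+k exceeds the 1-count p, so i ≤ j fails; thus xy^2z ∉ L.
This is a contradiction; hence L is not regular.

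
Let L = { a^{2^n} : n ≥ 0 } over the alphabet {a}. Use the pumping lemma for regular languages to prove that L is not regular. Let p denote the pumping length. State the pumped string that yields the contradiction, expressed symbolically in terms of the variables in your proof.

Assume L is regular. Let p be the pumping length given by the pumping lemma.
Take w = a^{2^p} ∈ L with |w| = 2^p ≥ p.
Write w = xyz as guaranteed by the lemma, with |xy| ≤ p and |y| > 0.
Then y = a^k for some k with 1 ≤ k ≤ p.
Pump with i = 2: xy^2z = a^{2^p+k}. Since 1 ≤ k ≤ p < 2^p, we have 2^p < 2^p+k < 2^{p+1}, so 2^p+k is not a power of 2. So xy^2z ∉ L.
This is a contradiction; hence L is not regular.

a^{2^p+k}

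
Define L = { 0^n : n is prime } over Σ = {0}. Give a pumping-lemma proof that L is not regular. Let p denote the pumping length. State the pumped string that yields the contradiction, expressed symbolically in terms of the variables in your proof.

0^{q(1+k)}

Assume L is regular; let p be its pumping constant.
Let q be a prime with q ≥ p+2 (infinitely many primes exist), and take w = 0^q ∈ L with |w| = q ≥ p.
By the pumping lemma, w = xyz with |xy| ≤ p and |y| ≥ 1.
Then y = 0^k for some k with 1 ≤ k ≤ p.
Since 1 ≤ k ≤ p, |xz| = q-k. Pump with i = q+1: |xy^{q+1}z| = (q-k)+(q+1)k = q+qk = q(1+k), which is composite (both factors ≥ 2). So xy^{q+1}z = 0^{q(1+k)} ∉ L.
This contradicts the pumping lemma, so L is not regular.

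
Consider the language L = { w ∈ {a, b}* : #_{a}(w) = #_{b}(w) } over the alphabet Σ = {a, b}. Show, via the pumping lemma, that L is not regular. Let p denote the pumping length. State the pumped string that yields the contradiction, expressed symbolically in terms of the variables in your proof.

Suppose for contradiction that L is regular, and let p be the pumping length.
Choose w = a^p b^p ∈ L with |w| = 2p ≥ p.
By the pumping lemma, w = xyz with |xy| ≤ p and |y| ≥ 1.
Because |xy| ≤ p and w begins with p copies of a, we have y = a^k with 1 ≤ k ≤ p.
Pump with i = 2: xy^2z = a^{p+k} b^p has p+k occurrences of a but only p of b. Since k ≥ 1 the counts differ, so xy^2z ∉ L.
This contradicts the pumping lemma, so L is not regular.

a^{p+k} b^p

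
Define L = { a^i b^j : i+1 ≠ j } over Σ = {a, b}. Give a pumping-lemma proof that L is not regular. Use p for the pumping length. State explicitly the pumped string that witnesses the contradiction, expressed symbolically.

a^{p+p!} b^{p+p!+1}

Toward a contradiction, assume L is regular with pumping length p.
Choose w = a^p b^{p+p!+1}. Since p ≠ (p+p!+1)-1 = p+p!, w ∈ L; and |w| ≥ p.
Write w = xyz as guaranteed by the lemma, with |xy| ≤ p and y is nonempty.
Since the first p symbols of w are all a's and |xy| ≤ p, y lies entirely in the leading a-block: y = a^k for some k with 1 ≤ k ≤ p.
Since 1 ≤ k ≤ p, k divides p!; set t = 1 + p!/k. Then xy^t z has p + (p!/k)·k = p + p! copies of a. Now the a-count is p+p! and (b-count)-1 = (p+p!+1)-1 = p+p!, so i+1 ≠ j fails. So xy^t z = a^{p+p!} b^{p+p!+1} ∉ L.
This is a contradiction; hence L is not regular.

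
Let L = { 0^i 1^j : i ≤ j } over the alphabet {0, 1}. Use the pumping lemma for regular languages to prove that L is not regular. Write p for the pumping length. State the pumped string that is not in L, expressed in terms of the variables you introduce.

Assume L is regular; let p be its pumping constant.
Choose w = 0^p 1^p ∈ L, with |w| = 2p ≥ p.
Write w = xyz as guaranteed by the lemma, with |xy| ≤ p and |y| > 0.
Because |xy| ≤ p and w begins with p copies of 0, we have y = 0^k with 1 ≤ k ≤ p.
Consider xy^2z = 0^{p+k} 1^p. Since k ≥ 1, the 0-count p+k exceeds the 1-count p, so i ≤ j fails; thus xy^2z ∉ L.
Contradiction. Therefore L is not regular.

0^{p+k} 1^p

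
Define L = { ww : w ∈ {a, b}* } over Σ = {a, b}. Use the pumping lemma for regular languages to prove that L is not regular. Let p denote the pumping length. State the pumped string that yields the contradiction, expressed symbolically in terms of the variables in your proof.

Assume L is regular. Let p be the pumping length given by the pumping lemma.
Take w = a^p b^p a^p b^p = uu where u = a^pb^p; then w ∈ L and |w| = 4p ≥ p.
By the pumping lemma, w = xyz with |xy| ≤ p and |y| > 0.
Since the first p symbols of w are all a's and |xy| ≤ p, y lies entirely in the leading a-block: y = a^k for some k with 1 ≤ k ≤ p.
Pump with i = 2: xy^2z = a^{p+k} b^p a^p b^p, of length 4p+k. Suppose this equals vv. The string starts with a and ends with b, so v does too; thus the boundary between the two copies of v is a b→a transition. There is exactly one such transition, at position 2p+k, so |v| = 2p+k and |vv| = 4p+2k ≠ 4p+k since k ≥ 1. So xy^2z ∉ L.
This contradicts the pumping lemma, so L is not regular.

a^{p+k} b^p a^p b^p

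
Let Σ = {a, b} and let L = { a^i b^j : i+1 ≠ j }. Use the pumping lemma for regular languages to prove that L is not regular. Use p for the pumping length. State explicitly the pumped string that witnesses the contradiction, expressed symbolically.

a^{p+p!} b^{p+p!+1}

Toward a contradiction, assume L is regular with pumping length p.
Choose w = a^p b^{p+p!+1}. Since p ≠ (p+p!+1)-1 = p+p!, w ∈ L; and |w| ≥ p.
The pumping lemma gives a decomposition w = xyz where |xy| ≤ p and |y| > 0.
Because |xy| ≤ p and w begins with p copies of a, we have y = a^k with 1 ≤ k ≤ p.
Since 1 ≤ k ≤ p, k divides p!; set t = 1 + p!/k. Then xy^t z has p + (p!/k)·k = p + p! copies of a. Now the a-count is p+p! and (b-count)-1 = (p+p!+1)-1 = p+p!, so i+1 ≠ j fails. So xy^t z = a^{p+p!} b^{p+p!+1} ∉ L.
This is a contradiction; hence L is not regular.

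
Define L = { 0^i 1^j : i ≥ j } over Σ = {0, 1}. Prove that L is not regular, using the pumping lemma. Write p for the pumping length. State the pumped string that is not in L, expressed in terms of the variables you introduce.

Assume L is regular; let p be its pumping constant.
Choose w = 0^p 1^p ∈ L, with |w| = 2p ≥ p.
The pumping lemma gives a decomposition w = xyz where |xy| ≤ p and y is nonempty.
Since the first p symbols of w are all 0's and |xy| ≤ p, y lies entirely in the leading 0-block: y = 0^k for some k with 1 ≤ k ≤ p.
Consider xy^0z = xz = 0^{p-k} 1^p. Since k ≥ 1, the 0-count p-k is less than p, so i ≥ j fails; thus xz ∉ L.
This contradicts the pumping lemma, so L is not regular.

0^{p-k} 1^p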